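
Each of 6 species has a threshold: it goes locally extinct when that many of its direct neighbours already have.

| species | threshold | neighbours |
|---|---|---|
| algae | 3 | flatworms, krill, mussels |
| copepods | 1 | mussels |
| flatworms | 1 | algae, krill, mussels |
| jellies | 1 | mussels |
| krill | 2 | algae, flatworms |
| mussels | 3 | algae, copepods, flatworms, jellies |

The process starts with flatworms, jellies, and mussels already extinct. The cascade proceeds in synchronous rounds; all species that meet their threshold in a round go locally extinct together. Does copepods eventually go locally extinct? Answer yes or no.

Round 1 — flatworms, jellies, mussels go locally extinct (initial).
Round 2 — checking thresholds:
  algae: 2 of 3 neighbours < 3, holds.
  copepods: 1 of 1 neighbours ≥ 1, goes locally extinct.
  krill: 1 of 2 neighbours < 2, holds.
Round 3 — no new extinctions; cascade stops.

yes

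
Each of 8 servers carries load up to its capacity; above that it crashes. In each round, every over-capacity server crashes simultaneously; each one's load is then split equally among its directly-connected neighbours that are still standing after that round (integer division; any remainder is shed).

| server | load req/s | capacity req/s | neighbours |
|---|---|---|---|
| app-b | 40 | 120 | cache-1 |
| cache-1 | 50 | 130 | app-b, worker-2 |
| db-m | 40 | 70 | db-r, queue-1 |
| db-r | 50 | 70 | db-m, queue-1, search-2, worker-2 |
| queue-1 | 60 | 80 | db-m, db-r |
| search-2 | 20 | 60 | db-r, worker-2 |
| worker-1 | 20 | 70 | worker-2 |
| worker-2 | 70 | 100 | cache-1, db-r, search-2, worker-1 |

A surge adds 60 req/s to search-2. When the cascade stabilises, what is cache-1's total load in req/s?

105

Round 1 — search-2 at 80 > 60. search-2 crashes.
  search-2 sheds 80 req/s to db-r, worker-2: 40 each.
    db-r: 50+40 = 90 > 70
    worker-2: 70+40 = 110 > 100
Round 2 — db-r, worker-2 crash.
  db-r sheds 90 req/s to db-m, queue-1: 45 each.
    db-m: 40+45 = 85 > 70
    queue-1: 60+45 = 105 > 80
  worker-2 sheds 110 req/s to cache-1, worker-1: 55 each.
    cache-1: 50+55 = 105 ≤ 130
    worker-1: 20+55 = 75 > 70
Round 3 — db-m, queue-1, worker-1 crash.
  db-m sheds 85 req/s: no online neighbours, lost.
  queue-1 sheds 105 req/s: no online neighbours, lost.
  worker-1 sheds 75 req/s: no online neighbours, lost.
No further crashes.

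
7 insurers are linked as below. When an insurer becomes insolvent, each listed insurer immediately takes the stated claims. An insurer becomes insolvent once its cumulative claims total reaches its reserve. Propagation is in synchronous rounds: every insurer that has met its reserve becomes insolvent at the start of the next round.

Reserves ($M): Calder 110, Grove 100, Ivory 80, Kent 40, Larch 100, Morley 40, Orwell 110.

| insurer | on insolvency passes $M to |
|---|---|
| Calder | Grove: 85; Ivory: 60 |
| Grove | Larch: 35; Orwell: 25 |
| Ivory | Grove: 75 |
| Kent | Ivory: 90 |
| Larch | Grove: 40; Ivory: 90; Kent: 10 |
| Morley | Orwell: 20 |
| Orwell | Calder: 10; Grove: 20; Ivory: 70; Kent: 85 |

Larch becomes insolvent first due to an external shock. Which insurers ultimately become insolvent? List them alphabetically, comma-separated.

Round 1 — Larch becomes insolvent (initial).
  Grove: +40 → 40 < 100
  Ivory: +90 → 90 ≥ 80
  Kent: +10 → 10 < 40
Round 2 — Ivory becomes insolvent.
  Grove: +75 → 115 ≥ 100
Round 3 — Grove becomes insolvent.
  Orwell: +25 → 25 < 110
No further insolvencies.

Grove, Ivory, Larch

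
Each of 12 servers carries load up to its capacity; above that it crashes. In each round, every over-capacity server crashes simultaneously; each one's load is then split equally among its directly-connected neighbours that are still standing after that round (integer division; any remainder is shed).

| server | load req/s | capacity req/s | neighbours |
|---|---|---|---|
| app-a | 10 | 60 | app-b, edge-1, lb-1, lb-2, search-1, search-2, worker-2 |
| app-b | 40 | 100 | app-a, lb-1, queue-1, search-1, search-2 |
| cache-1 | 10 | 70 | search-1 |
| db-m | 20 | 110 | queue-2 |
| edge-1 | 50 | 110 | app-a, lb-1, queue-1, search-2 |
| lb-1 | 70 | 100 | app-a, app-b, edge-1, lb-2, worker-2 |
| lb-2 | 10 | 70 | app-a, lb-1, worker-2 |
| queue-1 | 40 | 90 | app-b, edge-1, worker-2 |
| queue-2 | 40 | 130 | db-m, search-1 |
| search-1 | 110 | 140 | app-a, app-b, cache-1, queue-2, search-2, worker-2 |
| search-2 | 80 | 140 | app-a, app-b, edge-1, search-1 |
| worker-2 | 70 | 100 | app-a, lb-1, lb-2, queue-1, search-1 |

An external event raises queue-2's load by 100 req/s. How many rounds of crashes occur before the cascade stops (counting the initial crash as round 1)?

Round 1 — queue-2 at 140 > 130. queue-2 crashes.
  queue-2 sheds 140 req/s to db-m, search-1: 70 each.
    db-m: 20+70 = 90 ≤ 110
    search-1: 110+70 = 180 > 140
Round 2 — search-1 crashes.
  search-1 sheds 180 req/s to app-a, app-b, cache-1, search-2, worker-2: 36 each.
    app-a: 10+36 = 46 ≤ 60
    app-b: 40+36 = 76 ≤ 100
    cache-1: 10+36 = 46 ≤ 70
    search-2: 80+36 = 116 ≤ 140
    worker-2: 70+36 = 106 > 100
Round 3 — worker-2 crashes.
  worker-2 sheds 106 req/s to app-a, lb-1, lb-2, queue-1: 26 each (2 lost).
    app-a: 46+26 = 72 > 60
    lb-1: 70+26 = 96 ≤ 100
    lb-2: 10+26 = 36 ≤ 70
    queue-1: 40+26 = 66 ≤ 90
Round 4 — app-a crashes.
  app-a sheds 72 req/s to app-b, edge-1, lb-1, lb-2, search-2: 14 each (2 lost).
    app-b: 76+14 = 90 ≤ 100
    edge-1: 50+14 = 64 ≤ 110
    lb-1: 96+14 = 110 > 100
    lb-2: 36+14 = 50 ≤ 70
    search-2: 116+14 = 130 ≤ 140
Round 5 — lb-1 crashes.
  lb-1 sheds 110 req/s to app-b, edge-1, lb-2: 36 each (2 lost).
    app-b: 90+36 = 126 > 100
    edge-1: 64+36 = 100 ≤ 110
    lb-2: 50+36 = 86 > 70
Round 6 — app-b, lb-2 crash.
  app-b sheds 126 req/s to queue-1, search-2: 63 each.
    queue-1: 66+63 = 129 > 90
    search-2: 130+63 = 193 > 140
  lb-2 sheds 86 req/s: no online neighbours, lost.
Round 7 — queue-1, search-2 crash.
  queue-1 sheds 129 req/s to edge-1: 129 each.
    edge-1: 100+129 = 229 > 110
  search-2 sheds 193 req/s to edge-1: 193 each.
    edge-1: 229+193 = 422 > 110
Round 8 — edge-1 crashes.
  edge-1 sheds 422 req/s: no online neighbours, lost.
No further crashes.

8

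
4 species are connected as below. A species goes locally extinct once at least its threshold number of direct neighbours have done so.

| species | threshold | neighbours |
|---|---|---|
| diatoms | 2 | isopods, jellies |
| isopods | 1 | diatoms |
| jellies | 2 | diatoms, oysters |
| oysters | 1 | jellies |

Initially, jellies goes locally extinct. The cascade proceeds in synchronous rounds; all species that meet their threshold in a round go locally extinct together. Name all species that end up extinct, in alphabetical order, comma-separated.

jellies, oysters

Round 1 — jellies goes locally extinct (initial).
Round 2 — checking thresholds:
  diatoms: 1 of 2 neighbours < 2, below threshold.
  oysters: 1 of 1 neighbours ≥ 1, goes locally extinct.
Round 3 — no new extinctions; cascade stops.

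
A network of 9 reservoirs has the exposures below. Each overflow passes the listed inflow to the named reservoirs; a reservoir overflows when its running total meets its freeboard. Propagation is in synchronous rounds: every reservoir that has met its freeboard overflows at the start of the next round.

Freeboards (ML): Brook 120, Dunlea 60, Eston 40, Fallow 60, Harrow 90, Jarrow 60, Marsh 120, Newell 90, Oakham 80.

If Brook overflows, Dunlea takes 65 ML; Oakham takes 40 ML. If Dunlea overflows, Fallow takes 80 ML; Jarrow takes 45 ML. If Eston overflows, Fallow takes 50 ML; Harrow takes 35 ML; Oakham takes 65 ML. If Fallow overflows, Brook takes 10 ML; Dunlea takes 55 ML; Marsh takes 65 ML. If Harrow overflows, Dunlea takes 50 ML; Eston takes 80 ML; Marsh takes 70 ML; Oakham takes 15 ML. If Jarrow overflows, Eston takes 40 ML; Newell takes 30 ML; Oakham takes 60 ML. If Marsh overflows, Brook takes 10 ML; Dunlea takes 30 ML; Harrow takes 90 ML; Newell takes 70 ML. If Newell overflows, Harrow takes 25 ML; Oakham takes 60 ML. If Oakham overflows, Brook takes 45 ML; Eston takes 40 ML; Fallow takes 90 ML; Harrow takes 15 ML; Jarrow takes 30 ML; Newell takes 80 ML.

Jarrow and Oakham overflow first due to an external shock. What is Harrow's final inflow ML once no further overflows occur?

75

Round 1 — Jarrow, Oakham overflow (initial).
  Brook: +45 → 45 < 120
  Eston: +40+40 → 80 ≥ 40
  Fallow: +90 → 90 ≥ 60
  Harrow: +15 → 15 < 90
  Newell: +30+80 → 110 ≥ 90
Round 2 — Eston, Fallow, Newell overflow.
  Brook: +10 → 55 < 120
  Dunlea: +55 → 55 < 60
  Harrow: +35+25 → 75 < 90
  Marsh: +65 → 65 < 120
No further overflows.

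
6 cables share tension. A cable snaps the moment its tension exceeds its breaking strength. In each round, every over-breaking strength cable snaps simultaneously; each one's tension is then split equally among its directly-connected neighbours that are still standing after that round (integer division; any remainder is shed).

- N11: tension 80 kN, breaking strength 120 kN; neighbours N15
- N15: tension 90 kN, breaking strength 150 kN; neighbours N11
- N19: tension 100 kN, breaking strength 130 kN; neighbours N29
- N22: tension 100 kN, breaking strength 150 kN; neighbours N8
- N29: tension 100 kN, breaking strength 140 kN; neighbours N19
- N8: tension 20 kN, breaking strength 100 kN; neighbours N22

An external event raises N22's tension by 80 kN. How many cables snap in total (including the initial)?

Round 1 — N22 at 180 > 150. N22 snaps.
  N22 sheds 180 kN to N8: 180 each.
    N8: 20+180 = 200 > 100
Round 2 — N8 snaps.
  N8 sheds 200 kN: no online neighbours, lost.
No further breaks.

2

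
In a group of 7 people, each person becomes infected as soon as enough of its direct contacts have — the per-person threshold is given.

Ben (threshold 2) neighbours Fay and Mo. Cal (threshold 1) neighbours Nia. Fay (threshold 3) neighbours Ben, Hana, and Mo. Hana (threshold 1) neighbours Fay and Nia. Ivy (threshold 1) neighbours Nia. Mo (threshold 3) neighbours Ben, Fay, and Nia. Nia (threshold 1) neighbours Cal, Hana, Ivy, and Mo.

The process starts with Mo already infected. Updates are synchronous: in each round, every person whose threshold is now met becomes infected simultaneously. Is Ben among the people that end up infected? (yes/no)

Round 1 — Mo becomes infected (initial).
Round 2 — checking thresholds:
  Ben: 1 of 2 neighbours < 2, below threshold.
  Fay: 1 of 3 neighbours < 3, below threshold.
  Nia: 1 of 4 neighbours ≥ 1, becomes infected.
Round 3 — checking thresholds:
  Ben: 1 of 2 neighbours < 2, below threshold.
  Cal: 1 of 1 neighbours ≥ 1, becomes infected.
  Fay: 1 of 3 neighbours < 3, below threshold.
  Hana: 1 of 2 neighbours ≥ 1, becomes infected.
  Ivy: 1 of 1 neighbours ≥ 1, becomes infected.
Round 4 — no new infections; cascade stops.

no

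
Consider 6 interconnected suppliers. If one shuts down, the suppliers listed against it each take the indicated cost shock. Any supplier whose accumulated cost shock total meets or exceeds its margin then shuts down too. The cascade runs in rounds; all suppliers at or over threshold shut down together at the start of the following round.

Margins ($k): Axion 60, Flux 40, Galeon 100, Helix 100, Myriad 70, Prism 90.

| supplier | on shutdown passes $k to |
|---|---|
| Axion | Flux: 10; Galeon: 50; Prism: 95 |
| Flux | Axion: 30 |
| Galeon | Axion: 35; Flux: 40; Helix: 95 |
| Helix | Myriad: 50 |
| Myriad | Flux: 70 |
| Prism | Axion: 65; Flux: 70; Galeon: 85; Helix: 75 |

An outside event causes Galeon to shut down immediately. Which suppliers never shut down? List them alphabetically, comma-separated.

Round 1 — Galeon shuts down (initial).
  Axion: +35 → 35 < 60
  Flux: +40 → 40 ≥ 40
  Helix: +95 → 95 < 100
Round 2 — Flux shuts down.
  Axion: +30 → 65 ≥ 60
Round 3 — Axion shuts down.
  Prism: +95 → 95 ≥ 90
Round 4 — Prism shuts down.
  Helix: +75 → 170 ≥ 100
Round 5 — Helix shuts down.
  Myriad: +50 → 50 < 70
No further shutdowns.

Myriad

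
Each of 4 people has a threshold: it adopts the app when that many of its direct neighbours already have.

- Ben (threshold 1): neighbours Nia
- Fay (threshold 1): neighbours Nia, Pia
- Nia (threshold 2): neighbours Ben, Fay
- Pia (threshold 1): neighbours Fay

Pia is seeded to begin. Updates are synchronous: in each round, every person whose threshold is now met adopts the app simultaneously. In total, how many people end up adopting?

Round 1 — Pia adopts the app (initial).
Round 2 — checking thresholds:
  Fay: 1 of 2 neighbours ≥ 1, adopts the app.
Round 3 — no new adoptions; cascade stops.

2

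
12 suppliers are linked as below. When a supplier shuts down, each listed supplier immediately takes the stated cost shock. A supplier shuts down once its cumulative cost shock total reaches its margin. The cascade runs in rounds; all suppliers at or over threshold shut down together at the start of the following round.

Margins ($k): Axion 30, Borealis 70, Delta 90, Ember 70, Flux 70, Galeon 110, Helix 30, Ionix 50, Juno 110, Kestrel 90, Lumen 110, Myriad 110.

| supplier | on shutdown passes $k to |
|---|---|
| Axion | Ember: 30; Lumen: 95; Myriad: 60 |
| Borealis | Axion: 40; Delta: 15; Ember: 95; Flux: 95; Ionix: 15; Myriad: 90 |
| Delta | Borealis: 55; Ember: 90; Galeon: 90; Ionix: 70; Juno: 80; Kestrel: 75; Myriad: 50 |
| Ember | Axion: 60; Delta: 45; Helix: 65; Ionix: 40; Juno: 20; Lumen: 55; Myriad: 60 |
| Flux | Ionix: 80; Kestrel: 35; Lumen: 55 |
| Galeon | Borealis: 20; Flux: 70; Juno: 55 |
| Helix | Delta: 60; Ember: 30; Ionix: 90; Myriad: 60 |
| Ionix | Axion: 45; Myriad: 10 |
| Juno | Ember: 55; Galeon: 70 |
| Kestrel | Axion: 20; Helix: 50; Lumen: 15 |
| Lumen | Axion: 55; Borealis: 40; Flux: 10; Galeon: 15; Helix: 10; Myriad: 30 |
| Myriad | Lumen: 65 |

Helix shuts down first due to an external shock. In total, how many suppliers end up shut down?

Round 1 — Helix shuts down (initial).
  Delta: +60 → 60 < 90
  Ember: +30 → 30 < 70
  Ionix: +90 → 90 ≥ 50
  Myriad: +60 → 60 < 110
Round 2 — Ionix shuts down.
  Axion: +45 → 45 ≥ 30
  Myriad: +10 → 70 < 110
Round 3 — Axion shuts down.
  Ember: +30 → 60 < 70
  Lumen: +95 → 95 < 110
  Myriad: +60 → 130 ≥ 110
Round 4 — Myriad shuts down.
  Lumen: +65 → 160 ≥ 110
Round 5 — Lumen shuts down.
  Borealis: +40 → 40 < 70
  Flux: +10 → 10 < 70
  Galeon: +15 → 15 < 110
No further shutdowns.

5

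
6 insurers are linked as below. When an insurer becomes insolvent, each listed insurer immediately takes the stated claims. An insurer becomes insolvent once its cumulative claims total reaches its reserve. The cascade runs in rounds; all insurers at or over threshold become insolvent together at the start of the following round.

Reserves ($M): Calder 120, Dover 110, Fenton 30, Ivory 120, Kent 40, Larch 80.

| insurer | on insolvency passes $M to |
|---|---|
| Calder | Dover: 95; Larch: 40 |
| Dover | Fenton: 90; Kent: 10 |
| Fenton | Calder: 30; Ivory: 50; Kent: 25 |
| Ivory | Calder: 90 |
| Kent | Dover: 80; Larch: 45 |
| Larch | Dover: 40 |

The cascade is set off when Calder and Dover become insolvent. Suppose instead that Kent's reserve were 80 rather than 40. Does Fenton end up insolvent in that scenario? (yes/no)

yes

With Kent's reserve at 80:
Round 1 — Calder, Dover become insolvent (initial).
  Fenton: +90 → 90 ≥ 30
  Kent: +10 → 10 < 80
  Larch: +40 → 40 < 80
Round 2 — Fenton becomes insolvent.
  Ivory: +50 → 50 < 120
  Kent: +25 → 35 < 80
No further insolvencies.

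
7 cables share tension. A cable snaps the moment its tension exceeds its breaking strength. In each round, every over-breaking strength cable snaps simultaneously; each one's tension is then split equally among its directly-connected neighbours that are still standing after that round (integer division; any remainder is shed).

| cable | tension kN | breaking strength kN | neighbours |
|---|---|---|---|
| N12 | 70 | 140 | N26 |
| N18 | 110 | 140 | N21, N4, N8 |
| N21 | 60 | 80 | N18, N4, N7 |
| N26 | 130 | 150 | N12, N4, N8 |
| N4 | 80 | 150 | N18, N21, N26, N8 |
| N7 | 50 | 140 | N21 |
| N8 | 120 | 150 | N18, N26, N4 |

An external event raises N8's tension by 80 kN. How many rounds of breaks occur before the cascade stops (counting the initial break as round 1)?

4

Round 1 — N8 at 200 > 150. N8 snaps.
  N8 sheds 200 kN to N18, N26, N4: 66 each (2 lost).
    N18: 110+66 = 176 > 140
    N26: 130+66 = 196 > 150
    N4: 80+66 = 146 ≤ 150
Round 2 — N18, N26 snap.
  N18 sheds 176 kN to N21, N4: 88 each.
    N21: 60+88 = 148 > 80
    N4: 146+88 = 234 > 150
  N26 sheds 196 kN to N12, N4: 98 each.
    N12: 70+98 = 168 > 140
    N4: 234+98 = 332 > 150
Round 3 — N12, N21, N4 snap.
  N12 sheds 168 kN: no online neighbours, lost.
  N21 sheds 148 kN to N7: 148 each.
    N7: 50+148 = 198 > 140
  N4 sheds 332 kN: no online neighbours, lost.
Round 4 — N7 snaps.
  N7 sheds 198 kN: no online neighbours, lost.
No further breaks.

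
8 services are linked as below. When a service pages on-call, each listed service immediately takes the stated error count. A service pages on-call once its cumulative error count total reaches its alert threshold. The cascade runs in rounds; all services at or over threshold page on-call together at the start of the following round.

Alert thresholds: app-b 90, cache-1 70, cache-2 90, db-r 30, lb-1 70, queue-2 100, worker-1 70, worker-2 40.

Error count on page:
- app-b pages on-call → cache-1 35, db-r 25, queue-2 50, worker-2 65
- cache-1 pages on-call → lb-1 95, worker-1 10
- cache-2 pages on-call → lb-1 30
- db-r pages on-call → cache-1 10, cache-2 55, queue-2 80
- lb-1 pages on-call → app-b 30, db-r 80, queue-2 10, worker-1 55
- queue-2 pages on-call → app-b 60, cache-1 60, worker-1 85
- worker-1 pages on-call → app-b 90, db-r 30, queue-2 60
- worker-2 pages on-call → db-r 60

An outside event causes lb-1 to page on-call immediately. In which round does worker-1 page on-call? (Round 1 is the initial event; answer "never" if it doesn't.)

Round 1 — lb-1 pages on-call (initial).
  app-b: +30 → 30 < 90
  db-r: +80 → 80 ≥ 30
  queue-2: +10 → 10 < 100
  worker-1: +55 → 55 < 70
Round 2 — db-r pages on-call.
  cache-1: +10 → 10 < 70
  cache-2: +55 → 55 < 90
  queue-2: +80 → 90 < 100
No further pages.

never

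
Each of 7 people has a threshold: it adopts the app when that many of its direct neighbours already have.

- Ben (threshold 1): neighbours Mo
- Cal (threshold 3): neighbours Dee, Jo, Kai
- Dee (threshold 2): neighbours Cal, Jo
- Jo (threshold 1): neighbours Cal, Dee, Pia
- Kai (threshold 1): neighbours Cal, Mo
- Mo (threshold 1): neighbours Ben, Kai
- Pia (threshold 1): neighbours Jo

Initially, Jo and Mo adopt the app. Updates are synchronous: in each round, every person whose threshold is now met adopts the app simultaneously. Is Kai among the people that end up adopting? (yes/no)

Round 1 — Jo, Mo adopt the app (initial).
Round 2 — checking thresholds:
  Ben: 1 of 1 neighbours ≥ 1, adopts the app.
  Cal: 1 of 3 neighbours < 3, below threshold.
  Dee: 1 of 2 neighbours < 2, below threshold.
  Kai: 1 of 2 neighbours ≥ 1, adopts the app.
  Pia: 1 of 1 neighbours ≥ 1, adopts the app.
Round 3 — no new adoptions; cascade stops.

yes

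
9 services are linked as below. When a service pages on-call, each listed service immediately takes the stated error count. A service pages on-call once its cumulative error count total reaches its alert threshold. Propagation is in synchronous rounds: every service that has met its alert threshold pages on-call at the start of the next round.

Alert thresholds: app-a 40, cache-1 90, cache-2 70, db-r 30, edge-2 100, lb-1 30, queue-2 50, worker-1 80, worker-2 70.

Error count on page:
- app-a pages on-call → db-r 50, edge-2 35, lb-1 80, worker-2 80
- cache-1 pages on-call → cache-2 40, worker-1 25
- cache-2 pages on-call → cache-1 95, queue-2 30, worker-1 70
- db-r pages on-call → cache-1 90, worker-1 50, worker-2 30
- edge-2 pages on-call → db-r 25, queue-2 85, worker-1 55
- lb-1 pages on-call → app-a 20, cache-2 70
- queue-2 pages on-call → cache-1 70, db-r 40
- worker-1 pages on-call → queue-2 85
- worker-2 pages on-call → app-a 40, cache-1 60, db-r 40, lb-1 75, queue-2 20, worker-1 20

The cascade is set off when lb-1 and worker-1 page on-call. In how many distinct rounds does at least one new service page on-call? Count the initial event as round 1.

Round 1 — lb-1, worker-1 page on-call (initial).
  app-a: +20 → 20 < 40
  cache-2: +70 → 70 ≥ 70
  queue-2: +85 → 85 ≥ 50
Round 2 — cache-2, queue-2 page on-call.
  cache-1: +95+70 → 165 ≥ 90
  db-r: +40 → 40 ≥ 30
Round 3 — cache-1, db-r page on-call.
  worker-2: +30 → 30 < 70
No further pages.

3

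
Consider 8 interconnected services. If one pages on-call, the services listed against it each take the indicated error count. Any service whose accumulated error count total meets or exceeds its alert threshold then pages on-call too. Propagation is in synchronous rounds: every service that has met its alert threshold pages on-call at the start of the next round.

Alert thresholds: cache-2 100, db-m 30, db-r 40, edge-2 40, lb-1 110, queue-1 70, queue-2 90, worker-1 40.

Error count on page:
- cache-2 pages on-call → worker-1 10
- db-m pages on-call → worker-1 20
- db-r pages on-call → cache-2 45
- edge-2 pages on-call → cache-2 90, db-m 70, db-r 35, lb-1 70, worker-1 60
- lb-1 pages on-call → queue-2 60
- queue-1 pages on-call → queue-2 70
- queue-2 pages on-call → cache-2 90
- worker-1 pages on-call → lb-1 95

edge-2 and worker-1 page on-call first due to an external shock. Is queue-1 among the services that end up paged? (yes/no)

Round 1 — edge-2, worker-1 page on-call (initial).
  cache-2: +90 → 90 < 100
  db-m: +70 → 70 ≥ 30
  db-r: +35 → 35 < 40
  lb-1: +70+95 → 165 ≥ 110
Round 2 — db-m, lb-1 page on-call.
  queue-2: +60 → 60 < 90
No further pages.

no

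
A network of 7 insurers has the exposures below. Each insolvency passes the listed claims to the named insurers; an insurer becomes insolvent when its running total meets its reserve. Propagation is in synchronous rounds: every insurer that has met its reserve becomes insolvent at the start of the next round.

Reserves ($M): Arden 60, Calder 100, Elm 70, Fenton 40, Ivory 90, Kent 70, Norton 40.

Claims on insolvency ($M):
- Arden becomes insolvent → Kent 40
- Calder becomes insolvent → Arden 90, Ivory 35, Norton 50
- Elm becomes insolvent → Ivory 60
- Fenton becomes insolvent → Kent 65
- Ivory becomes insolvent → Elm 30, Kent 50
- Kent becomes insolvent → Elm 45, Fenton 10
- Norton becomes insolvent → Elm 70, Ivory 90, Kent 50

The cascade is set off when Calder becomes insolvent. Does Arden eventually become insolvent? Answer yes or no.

Round 1 — Calder becomes insolvent (initial).
  Arden: +90 → 90 ≥ 60
  Ivory: +35 → 35 < 90
  Norton: +50 → 50 ≥ 40
Round 2 — Arden, Norton become insolvent.
  Elm: +70 → 70 ≥ 70
  Ivory: +90 → 125 ≥ 90
  Kent: +40+50 → 90 ≥ 70
Round 3 — Elm, Ivory, Kent become insolvent.
  Fenton: +10 → 10 < 40
No further insolvencies.

yes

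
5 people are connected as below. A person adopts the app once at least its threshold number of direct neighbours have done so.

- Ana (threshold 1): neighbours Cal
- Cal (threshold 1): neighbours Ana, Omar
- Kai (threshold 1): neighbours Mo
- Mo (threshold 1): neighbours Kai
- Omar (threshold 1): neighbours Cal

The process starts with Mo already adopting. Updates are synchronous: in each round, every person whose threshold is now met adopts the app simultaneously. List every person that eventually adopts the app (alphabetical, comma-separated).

Kai, Mo

Round 1 — Mo adopts the app (initial).
Round 2 — checking thresholds:
  Kai: 1 of 1 neighbours ≥ 1, adopts the app.
Round 3 — no new adoptions; cascade stops.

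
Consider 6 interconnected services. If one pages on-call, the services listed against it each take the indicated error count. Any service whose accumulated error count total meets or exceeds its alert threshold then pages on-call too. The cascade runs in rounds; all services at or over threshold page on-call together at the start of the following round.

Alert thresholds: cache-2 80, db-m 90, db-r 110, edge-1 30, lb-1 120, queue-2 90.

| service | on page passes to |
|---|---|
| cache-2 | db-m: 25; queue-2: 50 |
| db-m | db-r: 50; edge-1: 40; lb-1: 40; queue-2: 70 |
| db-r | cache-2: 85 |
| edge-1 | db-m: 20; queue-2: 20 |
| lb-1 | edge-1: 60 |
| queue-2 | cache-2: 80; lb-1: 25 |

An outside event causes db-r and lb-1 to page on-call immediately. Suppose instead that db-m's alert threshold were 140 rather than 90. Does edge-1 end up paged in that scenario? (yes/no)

yes

With db-m's alert threshold at 140:
Round 1 — db-r, lb-1 page on-call (initial).
  cache-2: +85 → 85 ≥ 80
  edge-1: +60 → 60 ≥ 30
Round 2 — cache-2, edge-1 page on-call.
  db-m: +25+20 → 45 < 140
  queue-2: +50+20 → 70 < 90
No further pages.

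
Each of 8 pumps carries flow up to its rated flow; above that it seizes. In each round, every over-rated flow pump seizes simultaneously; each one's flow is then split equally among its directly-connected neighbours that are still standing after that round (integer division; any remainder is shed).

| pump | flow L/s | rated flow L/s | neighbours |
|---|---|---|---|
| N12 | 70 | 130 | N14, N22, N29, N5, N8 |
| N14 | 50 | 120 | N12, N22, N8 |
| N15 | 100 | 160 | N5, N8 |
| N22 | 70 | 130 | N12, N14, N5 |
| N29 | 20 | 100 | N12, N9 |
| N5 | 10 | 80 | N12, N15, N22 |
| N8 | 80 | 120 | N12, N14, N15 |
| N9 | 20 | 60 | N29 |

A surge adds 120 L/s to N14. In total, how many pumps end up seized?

6

Round 1 — N14 at 170 > 120. N14 seizes.
  N14 sheds 170 L/s to N12, N22, N8: 56 each (2 lost).
    N12: 70+56 = 126 ≤ 130
    N22: 70+56 = 126 ≤ 130
    N8: 80+56 = 136 > 120
Round 2 — N8 seizes.
  N8 sheds 136 L/s to N12, N15: 68 each.
    N12: 126+68 = 194 > 130
    N15: 100+68 = 168 > 160
Round 3 — N12, N15 seize.
  N12 sheds 194 L/s to N22, N29, N5: 64 each (2 lost).
    N22: 126+64 = 190 > 130
    N29: 20+64 = 84 ≤ 100
    N5: 10+64 = 74 ≤ 80
  N15 sheds 168 L/s to N5: 168 each.
    N5: 74+168 = 242 > 80
Round 4 — N22, N5 seize.
  N22 sheds 190 L/s: no online neighbours, lost.
  N5 sheds 242 L/s: no online neighbours, lost.
No further seizures.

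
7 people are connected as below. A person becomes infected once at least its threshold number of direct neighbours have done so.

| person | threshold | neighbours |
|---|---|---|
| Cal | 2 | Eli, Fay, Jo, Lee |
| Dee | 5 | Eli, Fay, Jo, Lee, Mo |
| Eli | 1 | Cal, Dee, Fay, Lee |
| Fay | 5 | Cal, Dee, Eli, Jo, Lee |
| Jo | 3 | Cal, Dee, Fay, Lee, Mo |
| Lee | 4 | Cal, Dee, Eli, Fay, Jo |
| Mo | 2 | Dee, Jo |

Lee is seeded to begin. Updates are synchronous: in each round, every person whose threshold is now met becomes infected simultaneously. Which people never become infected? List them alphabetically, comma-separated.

Dee, Fay, Jo, Mo

Round 1 — Lee becomes infected (initial).
Round 2 — checking thresholds:
  Cal: 1 of 4 neighbours < 2, holds.
  Dee: 1 of 5 neighbours < 5, holds.
  Eli: 1 of 4 neighbours ≥ 1, becomes infected.
  Fay: 1 of 5 neighbours < 5, holds.
  Jo: 1 of 5 neighbours < 3, holds.
Round 3 — checking thresholds:
  Cal: 2 of 4 neighbours ≥ 2, becomes infected.
  Dee: 2 of 5 neighbours < 5, holds.
  Fay: 2 of 5 neighbours < 5, holds.
  Jo: 1 of 5 neighbours < 3, holds.
Round 4 — no new infections; cascade stops.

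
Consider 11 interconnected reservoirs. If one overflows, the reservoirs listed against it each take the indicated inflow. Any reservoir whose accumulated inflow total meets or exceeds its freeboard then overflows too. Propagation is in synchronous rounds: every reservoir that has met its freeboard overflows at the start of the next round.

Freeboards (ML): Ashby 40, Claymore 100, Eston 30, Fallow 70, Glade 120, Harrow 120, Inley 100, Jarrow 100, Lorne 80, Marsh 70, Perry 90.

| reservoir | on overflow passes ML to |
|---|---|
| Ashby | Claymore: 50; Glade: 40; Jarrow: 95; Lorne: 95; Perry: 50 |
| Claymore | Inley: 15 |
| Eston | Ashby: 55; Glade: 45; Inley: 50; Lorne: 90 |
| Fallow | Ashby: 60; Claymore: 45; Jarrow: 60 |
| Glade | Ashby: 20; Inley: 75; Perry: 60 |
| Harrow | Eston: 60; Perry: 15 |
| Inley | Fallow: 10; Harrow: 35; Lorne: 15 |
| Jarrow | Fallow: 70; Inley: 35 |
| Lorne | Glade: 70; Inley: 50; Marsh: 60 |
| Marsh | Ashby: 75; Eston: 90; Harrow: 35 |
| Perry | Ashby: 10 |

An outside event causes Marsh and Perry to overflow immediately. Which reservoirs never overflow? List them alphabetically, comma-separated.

Claymore, Fallow, Harrow, Jarrow

Round 1 — Marsh, Perry overflow (initial).
  Ashby: +75+10 → 85 ≥ 40
  Eston: +90 → 90 ≥ 30
  Harrow: +35 → 35 < 120
Round 2 — Ashby, Eston overflow.
  Claymore: +50 → 50 < 100
  Glade: +40+45 → 85 < 120
  Inley: +50 → 50 < 100
  Jarrow: +95 → 95 < 100
  Lorne: +95+90 → 185 ≥ 80
Round 3 — Lorne overflows.
  Glade: +70 → 155 ≥ 120
  Inley: +50 → 100 ≥ 100
Round 4 — Glade, Inley overflow.
  Fallow: +10 → 10 < 70
  Harrow: +35 → 70 < 120
No further overflows.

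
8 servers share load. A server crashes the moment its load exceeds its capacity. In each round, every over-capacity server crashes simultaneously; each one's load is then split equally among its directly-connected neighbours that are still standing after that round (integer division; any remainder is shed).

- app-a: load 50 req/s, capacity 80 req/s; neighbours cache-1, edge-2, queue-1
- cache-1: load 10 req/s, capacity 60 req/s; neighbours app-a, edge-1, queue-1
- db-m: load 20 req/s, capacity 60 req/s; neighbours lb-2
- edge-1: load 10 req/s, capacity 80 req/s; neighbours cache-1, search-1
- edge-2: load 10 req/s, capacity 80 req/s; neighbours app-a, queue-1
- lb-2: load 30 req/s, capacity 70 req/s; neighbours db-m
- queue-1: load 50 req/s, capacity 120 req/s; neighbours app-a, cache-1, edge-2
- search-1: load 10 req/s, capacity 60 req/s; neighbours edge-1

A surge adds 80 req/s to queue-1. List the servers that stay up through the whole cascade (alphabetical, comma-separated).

db-m, lb-2

Round 1 — queue-1 at 130 > 120. queue-1 crashes.
  queue-1 sheds 130 req/s to app-a, cache-1, edge-2: 43 each (1 lost).
    app-a: 50+43 = 93 > 80
    cache-1: 10+43 = 53 ≤ 60
    edge-2: 10+43 = 53 ≤ 80
Round 2 — app-a crashes.
  app-a sheds 93 req/s to cache-1, edge-2: 46 each (1 lost).
    cache-1: 53+46 = 99 > 60
    edge-2: 53+46 = 99 > 80
Round 3 — cache-1, edge-2 crash.
  cache-1 sheds 99 req/s to edge-1: 99 each.
    edge-1: 10+99 = 109 > 80
  edge-2 sheds 99 req/s: no online neighbours, lost.
Round 4 — edge-1 crashes.
  edge-1 sheds 109 req/s to search-1: 109 each.
    search-1: 10+109 = 119 > 60
Round 5 — search-1 crashes.
  search-1 sheds 119 req/s: no online neighbours, lost.
No further crashes.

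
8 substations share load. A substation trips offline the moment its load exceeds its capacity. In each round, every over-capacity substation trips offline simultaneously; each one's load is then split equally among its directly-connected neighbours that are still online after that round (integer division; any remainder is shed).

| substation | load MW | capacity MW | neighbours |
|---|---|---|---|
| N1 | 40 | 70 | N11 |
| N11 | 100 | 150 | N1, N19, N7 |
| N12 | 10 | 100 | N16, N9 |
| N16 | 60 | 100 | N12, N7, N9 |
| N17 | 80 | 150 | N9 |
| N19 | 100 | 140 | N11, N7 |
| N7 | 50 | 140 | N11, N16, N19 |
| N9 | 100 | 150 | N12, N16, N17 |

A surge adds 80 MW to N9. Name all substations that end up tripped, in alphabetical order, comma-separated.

N12, N16, N9

Round 1 — N9 at 180 > 150. N9 trips offline.
  N9 sheds 180 MW to N12, N16, N17: 60 each.
    N12: 10+60 = 70 ≤ 100
    N16: 60+60 = 120 > 100
    N17: 80+60 = 140 ≤ 150
Round 2 — N16 trips offline.
  N16 sheds 120 MW to N12, N7: 60 each.
    N12: 70+60 = 130 > 100
    N7: 50+60 = 110 ≤ 140
Round 3 — N12 trips offline.
  N12 sheds 130 MW: no online neighbours, lost.
No further trips.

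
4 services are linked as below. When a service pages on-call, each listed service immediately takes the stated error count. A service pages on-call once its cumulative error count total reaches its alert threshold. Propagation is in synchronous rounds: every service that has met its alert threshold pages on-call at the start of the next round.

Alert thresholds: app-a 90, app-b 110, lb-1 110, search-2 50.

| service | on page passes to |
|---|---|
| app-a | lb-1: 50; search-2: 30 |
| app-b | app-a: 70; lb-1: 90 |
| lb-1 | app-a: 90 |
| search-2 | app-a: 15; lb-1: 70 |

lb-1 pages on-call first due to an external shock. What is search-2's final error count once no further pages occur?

30

Round 1 — lb-1 pages on-call (initial).
  app-a: +90 → 90 ≥ 90
Round 2 — app-a pages on-call.
  search-2: +30 → 30 < 50
No further pages.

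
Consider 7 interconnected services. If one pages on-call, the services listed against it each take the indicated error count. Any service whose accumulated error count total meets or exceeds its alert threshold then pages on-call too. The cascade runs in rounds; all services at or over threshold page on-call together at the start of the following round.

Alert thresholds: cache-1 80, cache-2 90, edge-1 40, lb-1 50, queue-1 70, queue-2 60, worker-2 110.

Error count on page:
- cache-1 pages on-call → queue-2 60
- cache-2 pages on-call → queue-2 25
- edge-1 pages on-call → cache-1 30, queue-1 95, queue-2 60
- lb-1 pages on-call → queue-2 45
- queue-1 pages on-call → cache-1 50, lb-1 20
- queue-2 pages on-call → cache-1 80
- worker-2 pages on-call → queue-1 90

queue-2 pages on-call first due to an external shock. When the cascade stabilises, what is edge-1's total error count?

Round 1 — queue-2 pages on-call (initial).
  cache-1: +80 → 80 ≥ 80
Round 2 — cache-1 pages on-call.
No further pages.

0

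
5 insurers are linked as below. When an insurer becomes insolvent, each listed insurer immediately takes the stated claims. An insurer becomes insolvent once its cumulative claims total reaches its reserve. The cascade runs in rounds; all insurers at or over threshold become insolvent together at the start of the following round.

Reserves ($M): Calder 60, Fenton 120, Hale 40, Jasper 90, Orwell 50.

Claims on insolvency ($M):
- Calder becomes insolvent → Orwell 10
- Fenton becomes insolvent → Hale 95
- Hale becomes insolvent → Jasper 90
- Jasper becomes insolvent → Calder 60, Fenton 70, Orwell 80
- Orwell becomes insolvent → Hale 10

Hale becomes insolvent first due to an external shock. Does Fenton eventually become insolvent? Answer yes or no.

no

Round 1 — Hale becomes insolvent (initial).
  Jasper: +90 → 90 ≥ 90
Round 2 — Jasper becomes insolvent.
  Calder: +60 → 60 ≥ 60
  Fenton: +70 → 70 < 120
  Orwell: +80 → 80 ≥ 50
Round 3 — Calder, Orwell become insolvent.
No further insolvencies.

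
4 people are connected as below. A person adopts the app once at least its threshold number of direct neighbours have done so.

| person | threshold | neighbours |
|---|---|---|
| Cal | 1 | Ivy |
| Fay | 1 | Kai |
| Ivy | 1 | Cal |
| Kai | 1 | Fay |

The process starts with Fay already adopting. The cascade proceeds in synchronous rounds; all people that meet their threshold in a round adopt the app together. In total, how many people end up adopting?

Round 1 — Fay adopts the app (initial).
Round 2 — checking thresholds:
  Kai: 1 of 1 neighbours ≥ 1, adopts the app.
Round 3 — no new adoptions; cascade stops.

2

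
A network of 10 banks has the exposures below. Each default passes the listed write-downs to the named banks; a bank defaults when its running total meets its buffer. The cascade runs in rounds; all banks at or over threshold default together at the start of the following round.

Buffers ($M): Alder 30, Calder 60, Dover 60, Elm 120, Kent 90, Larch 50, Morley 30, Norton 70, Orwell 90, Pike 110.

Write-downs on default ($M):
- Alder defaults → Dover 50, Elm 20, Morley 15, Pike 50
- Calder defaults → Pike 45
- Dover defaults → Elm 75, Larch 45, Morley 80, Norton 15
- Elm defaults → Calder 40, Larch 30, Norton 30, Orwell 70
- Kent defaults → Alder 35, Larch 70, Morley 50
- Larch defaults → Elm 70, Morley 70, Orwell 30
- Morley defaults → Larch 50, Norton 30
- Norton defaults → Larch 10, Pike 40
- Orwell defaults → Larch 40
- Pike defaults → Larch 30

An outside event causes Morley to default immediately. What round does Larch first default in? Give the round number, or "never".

2

Round 1 — Morley defaults (initial).
  Larch: +50 → 50 ≥ 50
  Norton: +30 → 30 < 70
Round 2 — Larch defaults.
  Elm: +70 → 70 < 120
  Orwell: +30 → 30 < 90
No further defaults.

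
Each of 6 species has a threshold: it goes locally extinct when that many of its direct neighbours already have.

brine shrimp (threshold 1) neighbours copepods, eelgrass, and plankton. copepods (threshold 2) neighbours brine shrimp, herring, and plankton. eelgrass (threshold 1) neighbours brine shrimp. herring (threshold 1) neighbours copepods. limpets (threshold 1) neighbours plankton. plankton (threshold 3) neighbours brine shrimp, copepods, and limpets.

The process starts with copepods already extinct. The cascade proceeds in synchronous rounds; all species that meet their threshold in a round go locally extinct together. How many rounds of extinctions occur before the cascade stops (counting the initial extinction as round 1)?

Round 1 — copepods goes locally extinct (initial).
Round 2 — checking thresholds:
  brine shrimp: 1 of 3 neighbours ≥ 1, goes locally extinct.
  herring: 1 of 1 neighbours ≥ 1, goes locally extinct.
  plankton: 1 of 3 neighbours < 3, not yet.
Round 3 — checking thresholds:
  eelgrass: 1 of 1 neighbours ≥ 1, goes locally extinct.
  plankton: 2 of 3 neighbours < 3, not yet.
Round 4 — no new extinctions; cascade stops.

3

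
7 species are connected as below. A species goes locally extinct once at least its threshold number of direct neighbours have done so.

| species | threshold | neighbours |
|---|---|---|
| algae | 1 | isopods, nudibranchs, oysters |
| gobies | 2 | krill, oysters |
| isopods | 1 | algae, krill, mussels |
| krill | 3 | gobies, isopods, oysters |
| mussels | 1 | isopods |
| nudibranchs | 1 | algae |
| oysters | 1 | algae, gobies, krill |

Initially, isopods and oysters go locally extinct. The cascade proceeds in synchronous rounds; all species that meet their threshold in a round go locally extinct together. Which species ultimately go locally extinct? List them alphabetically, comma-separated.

Round 1 — isopods, oysters go locally extinct (initial).
Round 2 — checking thresholds:
  algae: 2 of 3 neighbours ≥ 1, goes locally extinct.
  gobies: 1 of 2 neighbours < 2, not yet.
  krill: 2 of 3 neighbours < 3, not yet.
  mussels: 1 of 1 neighbours ≥ 1, goes locally extinct.
Round 3 — checking thresholds:
  gobies: 1 of 2 neighbours < 2, not yet.
  krill: 2 of 3 neighbours < 3, not yet.
  nudibranchs: 1 of 1 neighbours ≥ 1, goes locally extinct.
Round 4 — no new extinctions; cascade stops.

algae, isopods, mussels, nudibranchs, oysters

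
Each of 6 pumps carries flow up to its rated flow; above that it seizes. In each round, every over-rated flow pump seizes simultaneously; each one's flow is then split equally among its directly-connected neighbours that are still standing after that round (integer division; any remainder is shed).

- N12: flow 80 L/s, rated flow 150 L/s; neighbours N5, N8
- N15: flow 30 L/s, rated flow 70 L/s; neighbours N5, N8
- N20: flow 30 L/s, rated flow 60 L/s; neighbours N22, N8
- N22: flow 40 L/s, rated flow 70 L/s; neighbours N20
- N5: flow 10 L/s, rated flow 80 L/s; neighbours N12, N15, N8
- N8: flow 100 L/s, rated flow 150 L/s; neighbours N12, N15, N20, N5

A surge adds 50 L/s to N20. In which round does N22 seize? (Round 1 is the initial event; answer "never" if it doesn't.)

2

Round 1 — N20 at 80 > 60. N20 seizes.
  N20 sheds 80 L/s to N22, N8: 40 each.
    N22: 40+40 = 80 > 70
    N8: 100+40 = 140 ≤ 150
Round 2 — N22 seizes.
  N22 sheds 80 L/s: no online neighbours, lost.
No further seizures.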